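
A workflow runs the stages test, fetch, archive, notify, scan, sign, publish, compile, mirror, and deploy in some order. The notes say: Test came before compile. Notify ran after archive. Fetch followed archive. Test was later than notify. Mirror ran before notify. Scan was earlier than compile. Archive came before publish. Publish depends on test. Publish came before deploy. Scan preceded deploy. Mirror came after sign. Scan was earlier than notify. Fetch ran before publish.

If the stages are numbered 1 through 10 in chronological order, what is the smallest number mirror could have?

Sign must come before mirror — 1 forced predecessor.
Nothing else is forced ahead of mirror, so its earliest slot is position 1 + 1 = 2.

2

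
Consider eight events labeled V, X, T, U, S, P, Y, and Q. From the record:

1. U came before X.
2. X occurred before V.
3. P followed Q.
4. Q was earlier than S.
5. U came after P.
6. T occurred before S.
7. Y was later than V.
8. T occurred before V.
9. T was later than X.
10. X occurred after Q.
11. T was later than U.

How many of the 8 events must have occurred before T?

4

Directly stated before T: U and X.
P reaches T via P → U → T.
Q reaches T via Q → X → T.
No chain forces S (or any of the others) ahead of T.
That's P, Q, U, and X — 4 in all.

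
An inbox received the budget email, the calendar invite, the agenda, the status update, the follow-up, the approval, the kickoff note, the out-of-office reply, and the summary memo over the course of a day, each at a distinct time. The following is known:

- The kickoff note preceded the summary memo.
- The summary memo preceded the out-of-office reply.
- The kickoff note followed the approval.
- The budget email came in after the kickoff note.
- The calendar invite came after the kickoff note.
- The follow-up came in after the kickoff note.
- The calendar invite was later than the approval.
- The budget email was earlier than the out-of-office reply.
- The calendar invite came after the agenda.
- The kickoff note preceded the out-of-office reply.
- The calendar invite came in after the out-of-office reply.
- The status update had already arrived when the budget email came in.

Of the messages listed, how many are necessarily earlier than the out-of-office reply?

Directly stated before the out-of-office reply: the budget email, the kickoff note, and the summary memo.
The approval reaches the out-of-office reply via the approval → the kickoff note → the out-of-office reply.
The status update reaches the out-of-office reply via the status update → the budget email → the out-of-office reply.
That's the approval, the budget email, the kickoff note, the status update, and the summary memo — 5 in all.

5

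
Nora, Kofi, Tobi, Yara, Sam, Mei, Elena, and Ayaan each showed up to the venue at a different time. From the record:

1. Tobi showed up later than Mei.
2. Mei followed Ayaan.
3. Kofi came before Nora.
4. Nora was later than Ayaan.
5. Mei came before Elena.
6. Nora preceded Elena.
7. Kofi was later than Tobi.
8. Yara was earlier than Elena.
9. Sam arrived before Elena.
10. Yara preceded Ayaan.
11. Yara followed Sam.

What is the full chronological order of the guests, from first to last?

Sam, Yara, Ayaan, Mei, Tobi, Kofi, Nora, Elena

The constraints fix every adjacent pair, so only one ordering works:
Sam → Yara → Ayaan → Mei → Tobi → Kofi → Nora → Elena.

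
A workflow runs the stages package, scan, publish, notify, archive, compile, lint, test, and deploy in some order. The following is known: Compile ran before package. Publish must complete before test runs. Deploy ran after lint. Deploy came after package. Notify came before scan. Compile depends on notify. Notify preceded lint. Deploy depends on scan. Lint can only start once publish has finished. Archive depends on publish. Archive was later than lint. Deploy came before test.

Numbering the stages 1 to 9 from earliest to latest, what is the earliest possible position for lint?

3

Notify and publish must both come before lint — 2 forced predecessors.
Nothing else is forced ahead of lint, so its earliest slot is position 2 + 1 = 3.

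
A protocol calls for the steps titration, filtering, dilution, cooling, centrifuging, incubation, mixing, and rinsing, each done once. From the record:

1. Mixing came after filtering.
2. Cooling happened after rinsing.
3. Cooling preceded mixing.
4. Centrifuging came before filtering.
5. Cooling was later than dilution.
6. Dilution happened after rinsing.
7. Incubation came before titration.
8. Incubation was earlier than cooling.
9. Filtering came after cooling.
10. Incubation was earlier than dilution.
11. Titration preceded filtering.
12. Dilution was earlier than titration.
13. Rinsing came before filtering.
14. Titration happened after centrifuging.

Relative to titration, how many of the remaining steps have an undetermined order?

1

Forced before titration: centrifuging, dilution, incubation, and rinsing; forced after titration: filtering and mixing.
That leaves cooling with no forced order relative to titration — 1.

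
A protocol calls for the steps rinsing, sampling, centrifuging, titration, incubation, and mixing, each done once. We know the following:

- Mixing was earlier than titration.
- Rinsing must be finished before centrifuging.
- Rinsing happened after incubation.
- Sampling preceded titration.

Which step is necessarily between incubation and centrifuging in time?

Tracing the constraints gives incubation → rinsing → centrifuging, so rinsing sits after incubation and before centrifuging.
No other step is forced both after incubation and before centrifuging.

rinsing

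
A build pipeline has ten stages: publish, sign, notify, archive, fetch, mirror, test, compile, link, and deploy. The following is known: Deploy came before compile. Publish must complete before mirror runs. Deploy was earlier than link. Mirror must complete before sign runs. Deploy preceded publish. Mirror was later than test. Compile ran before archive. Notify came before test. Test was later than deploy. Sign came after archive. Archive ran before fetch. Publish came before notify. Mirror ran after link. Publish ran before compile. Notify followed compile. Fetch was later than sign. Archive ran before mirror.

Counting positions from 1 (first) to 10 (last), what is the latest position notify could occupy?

Notify must come before fetch, mirror, sign, and test — 4 stages forced after it.
Everything else can be placed before notify in some valid order, so notify can sit as late as position 10 − 4 = 6.

6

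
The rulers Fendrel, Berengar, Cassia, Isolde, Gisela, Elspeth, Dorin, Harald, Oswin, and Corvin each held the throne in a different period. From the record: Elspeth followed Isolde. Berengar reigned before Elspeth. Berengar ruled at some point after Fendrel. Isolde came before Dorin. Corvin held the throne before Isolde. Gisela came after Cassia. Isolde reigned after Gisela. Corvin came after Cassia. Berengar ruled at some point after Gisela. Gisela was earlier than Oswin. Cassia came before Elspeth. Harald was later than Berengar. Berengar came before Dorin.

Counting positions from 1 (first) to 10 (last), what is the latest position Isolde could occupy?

Isolde must come before Dorin and Elspeth — 2 rulers forced after them.
Everything else can be placed before Isolde in some valid order, so Isolde can sit as late as position 10 − 2 = 8.

8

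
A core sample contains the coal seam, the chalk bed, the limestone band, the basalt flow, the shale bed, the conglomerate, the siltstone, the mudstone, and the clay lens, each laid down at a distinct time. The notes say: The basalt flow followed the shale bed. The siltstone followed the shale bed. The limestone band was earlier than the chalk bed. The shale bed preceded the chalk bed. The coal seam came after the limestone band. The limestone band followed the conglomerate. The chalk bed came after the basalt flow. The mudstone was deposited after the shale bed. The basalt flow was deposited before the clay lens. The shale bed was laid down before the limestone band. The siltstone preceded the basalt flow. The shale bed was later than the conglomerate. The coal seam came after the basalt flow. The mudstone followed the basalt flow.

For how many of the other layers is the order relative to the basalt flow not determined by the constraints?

Forced before the basalt flow: the conglomerate, the shale bed, and the siltstone; forced after the basalt flow: the chalk bed, the clay lens, the coal seam, and the mudstone.
That leaves the limestone band with no forced order relative to the basalt flow — 1.

1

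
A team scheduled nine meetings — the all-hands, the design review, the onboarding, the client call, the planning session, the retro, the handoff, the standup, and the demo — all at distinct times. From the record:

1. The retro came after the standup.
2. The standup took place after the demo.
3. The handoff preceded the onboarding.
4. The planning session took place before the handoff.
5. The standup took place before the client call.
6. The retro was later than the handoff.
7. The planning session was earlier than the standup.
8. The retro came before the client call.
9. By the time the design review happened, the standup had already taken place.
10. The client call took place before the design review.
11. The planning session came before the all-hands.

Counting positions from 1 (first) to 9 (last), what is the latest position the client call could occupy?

8

The client call must come before the design review — 1 meeting forced after it.
Everything else can be placed before the client call in some valid order, so the client call can sit as late as position 9 − 1 = 8.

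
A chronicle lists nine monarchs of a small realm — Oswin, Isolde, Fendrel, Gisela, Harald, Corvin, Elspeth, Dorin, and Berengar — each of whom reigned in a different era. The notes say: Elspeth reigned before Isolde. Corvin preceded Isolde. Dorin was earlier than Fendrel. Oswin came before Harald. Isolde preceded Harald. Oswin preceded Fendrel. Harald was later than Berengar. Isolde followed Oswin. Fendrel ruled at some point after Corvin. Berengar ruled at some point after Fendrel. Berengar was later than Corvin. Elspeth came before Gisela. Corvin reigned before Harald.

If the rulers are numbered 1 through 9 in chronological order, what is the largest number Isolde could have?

Isolde must come before Harald — 1 ruler forced after them.
Everything else can be placed before Isolde in some valid order, so Isolde can sit as late as position 9 − 1 = 8.

8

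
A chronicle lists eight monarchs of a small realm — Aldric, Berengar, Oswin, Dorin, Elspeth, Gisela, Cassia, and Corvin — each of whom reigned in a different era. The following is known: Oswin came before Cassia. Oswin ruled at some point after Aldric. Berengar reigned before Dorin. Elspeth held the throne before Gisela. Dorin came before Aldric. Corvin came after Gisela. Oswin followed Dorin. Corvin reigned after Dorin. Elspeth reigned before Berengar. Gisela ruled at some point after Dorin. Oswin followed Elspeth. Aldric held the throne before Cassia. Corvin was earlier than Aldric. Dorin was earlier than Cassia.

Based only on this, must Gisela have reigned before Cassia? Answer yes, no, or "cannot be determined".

Chain the constraints: Gisela → Corvin → Aldric → Cassia. Each link is directly stated, so Gisela comes before Cassia.

yes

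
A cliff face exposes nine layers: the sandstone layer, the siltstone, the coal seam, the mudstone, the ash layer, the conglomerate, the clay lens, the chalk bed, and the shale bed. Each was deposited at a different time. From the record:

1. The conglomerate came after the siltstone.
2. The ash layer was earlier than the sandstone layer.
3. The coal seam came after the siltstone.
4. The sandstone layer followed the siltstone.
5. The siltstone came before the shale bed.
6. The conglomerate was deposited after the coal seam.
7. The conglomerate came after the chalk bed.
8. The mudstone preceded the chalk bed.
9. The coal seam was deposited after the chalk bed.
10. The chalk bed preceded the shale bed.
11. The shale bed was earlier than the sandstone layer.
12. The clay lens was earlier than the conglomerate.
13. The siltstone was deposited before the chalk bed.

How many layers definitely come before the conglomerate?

Directly stated before the conglomerate: the chalk bed, the clay lens, the coal seam, and the siltstone.
The mudstone reaches the conglomerate via the mudstone → the chalk bed → the conglomerate.
That's the chalk bed, the clay lens, the coal seam, the mudstone, and the siltstone — 5 in all.

5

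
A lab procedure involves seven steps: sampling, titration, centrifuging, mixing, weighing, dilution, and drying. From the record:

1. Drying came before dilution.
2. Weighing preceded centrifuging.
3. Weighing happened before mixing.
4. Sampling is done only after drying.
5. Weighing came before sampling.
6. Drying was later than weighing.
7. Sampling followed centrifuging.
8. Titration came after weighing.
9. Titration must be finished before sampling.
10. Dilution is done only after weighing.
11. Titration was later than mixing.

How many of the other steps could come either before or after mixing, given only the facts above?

3

Forced before mixing: weighing; forced after mixing: sampling and titration.
That leaves centrifuging, dilution, and drying with no forced order relative to mixing — 3.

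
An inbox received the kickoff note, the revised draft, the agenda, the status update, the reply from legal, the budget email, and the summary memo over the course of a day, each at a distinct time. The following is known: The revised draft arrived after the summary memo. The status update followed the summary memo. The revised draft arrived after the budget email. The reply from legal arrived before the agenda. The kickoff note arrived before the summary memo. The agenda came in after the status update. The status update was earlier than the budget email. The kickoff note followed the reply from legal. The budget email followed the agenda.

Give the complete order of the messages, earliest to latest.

the reply from legal, the kickoff note, the summary memo, the status update, the agenda, the budget email, the revised draft

The constraints fix every adjacent pair, so only one ordering works:
the reply from legal → the kickoff note → the summary memo → the status update → the agenda → the budget email → the revised draft.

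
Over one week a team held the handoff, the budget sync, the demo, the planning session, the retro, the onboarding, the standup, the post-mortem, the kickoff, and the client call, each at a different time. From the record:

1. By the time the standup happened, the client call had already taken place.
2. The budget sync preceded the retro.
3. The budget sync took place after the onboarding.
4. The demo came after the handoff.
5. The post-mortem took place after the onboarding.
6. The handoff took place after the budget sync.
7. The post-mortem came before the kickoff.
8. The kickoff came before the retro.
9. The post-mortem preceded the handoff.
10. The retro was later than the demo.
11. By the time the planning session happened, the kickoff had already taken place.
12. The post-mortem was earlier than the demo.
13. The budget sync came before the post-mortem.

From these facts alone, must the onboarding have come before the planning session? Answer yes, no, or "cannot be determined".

yes

Chain the constraints: the onboarding → the post-mortem → the kickoff → the planning session. Each link is directly stated, so the onboarding comes before the planning session.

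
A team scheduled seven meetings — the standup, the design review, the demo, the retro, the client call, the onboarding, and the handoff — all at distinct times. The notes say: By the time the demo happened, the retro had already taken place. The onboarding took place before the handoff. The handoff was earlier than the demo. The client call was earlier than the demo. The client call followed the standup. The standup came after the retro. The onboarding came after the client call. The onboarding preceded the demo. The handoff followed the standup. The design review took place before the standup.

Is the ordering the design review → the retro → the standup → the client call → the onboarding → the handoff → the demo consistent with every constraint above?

yes

Check each stated constraint against the proposed order — e.g. the client call is ahead of the demo; the retro is ahead of the demo. Every pair is in the required order; nothing is violated.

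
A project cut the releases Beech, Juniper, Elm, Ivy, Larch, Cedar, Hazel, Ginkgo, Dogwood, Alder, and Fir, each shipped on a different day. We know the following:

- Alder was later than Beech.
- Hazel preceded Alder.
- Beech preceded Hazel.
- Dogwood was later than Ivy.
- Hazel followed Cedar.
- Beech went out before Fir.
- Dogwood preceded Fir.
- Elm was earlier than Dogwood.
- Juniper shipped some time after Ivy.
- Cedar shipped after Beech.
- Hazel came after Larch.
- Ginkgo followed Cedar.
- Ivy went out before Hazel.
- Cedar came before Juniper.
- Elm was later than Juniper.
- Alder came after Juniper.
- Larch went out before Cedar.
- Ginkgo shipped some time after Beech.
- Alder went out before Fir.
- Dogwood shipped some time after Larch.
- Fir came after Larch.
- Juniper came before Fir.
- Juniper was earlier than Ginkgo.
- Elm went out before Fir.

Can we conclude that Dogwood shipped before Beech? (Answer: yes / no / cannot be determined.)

Tracing the constraints gives Beech → Cedar → Juniper → Elm → Dogwood, so Beech must come before Dogwood.
That means Dogwood cannot be before Beech.

no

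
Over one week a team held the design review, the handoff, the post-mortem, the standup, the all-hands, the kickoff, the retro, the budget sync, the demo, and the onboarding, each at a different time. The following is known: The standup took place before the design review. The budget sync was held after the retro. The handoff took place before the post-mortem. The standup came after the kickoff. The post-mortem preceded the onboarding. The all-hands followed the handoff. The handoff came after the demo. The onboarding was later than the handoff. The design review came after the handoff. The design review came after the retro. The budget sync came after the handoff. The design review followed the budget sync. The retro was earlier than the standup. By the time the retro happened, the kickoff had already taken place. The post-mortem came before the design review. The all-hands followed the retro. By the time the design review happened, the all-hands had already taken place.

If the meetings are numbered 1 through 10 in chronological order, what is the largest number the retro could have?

6

The retro must come before the all-hands, the budget sync, the design review, and the standup — 4 meetings forced after it.
Everything else can be placed before the retro in some valid order, so the retro can sit as late as position 10 − 4 = 6.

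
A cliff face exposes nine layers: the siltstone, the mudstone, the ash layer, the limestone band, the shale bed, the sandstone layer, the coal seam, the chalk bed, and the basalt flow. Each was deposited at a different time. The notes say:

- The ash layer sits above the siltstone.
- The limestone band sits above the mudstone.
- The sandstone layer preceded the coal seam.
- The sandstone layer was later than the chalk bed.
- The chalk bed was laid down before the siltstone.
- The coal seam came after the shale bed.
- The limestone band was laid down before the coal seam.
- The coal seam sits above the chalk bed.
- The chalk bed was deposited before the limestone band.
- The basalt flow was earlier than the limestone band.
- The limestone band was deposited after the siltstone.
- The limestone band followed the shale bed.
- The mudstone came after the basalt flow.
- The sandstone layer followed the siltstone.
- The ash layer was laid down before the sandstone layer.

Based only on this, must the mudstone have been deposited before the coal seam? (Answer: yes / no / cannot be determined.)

Chain the constraints: the mudstone → the limestone band → the coal seam. Each link is directly stated, so the mudstone comes before the coal seam.

yes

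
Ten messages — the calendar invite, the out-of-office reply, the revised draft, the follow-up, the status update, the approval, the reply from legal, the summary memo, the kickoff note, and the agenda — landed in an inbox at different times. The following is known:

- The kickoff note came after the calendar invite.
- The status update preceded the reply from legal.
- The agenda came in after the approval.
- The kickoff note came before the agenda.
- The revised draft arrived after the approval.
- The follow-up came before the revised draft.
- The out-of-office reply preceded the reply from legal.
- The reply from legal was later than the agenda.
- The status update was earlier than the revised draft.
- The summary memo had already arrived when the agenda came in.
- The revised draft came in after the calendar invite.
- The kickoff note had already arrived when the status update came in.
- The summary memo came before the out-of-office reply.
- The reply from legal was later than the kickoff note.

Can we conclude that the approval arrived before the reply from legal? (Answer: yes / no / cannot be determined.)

Chain the constraints: the approval → the agenda → the reply from legal. Each link is directly stated, so the approval comes before the reply from legal.

yes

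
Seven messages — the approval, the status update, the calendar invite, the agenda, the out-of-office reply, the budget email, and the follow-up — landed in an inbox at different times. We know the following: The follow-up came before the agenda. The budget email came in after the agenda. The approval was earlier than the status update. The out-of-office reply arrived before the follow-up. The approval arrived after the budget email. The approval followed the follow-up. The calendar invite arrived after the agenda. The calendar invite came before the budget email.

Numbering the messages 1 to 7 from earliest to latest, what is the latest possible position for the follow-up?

The follow-up must come before the agenda, the approval, the budget email, the calendar invite, and the status update — 5 messages forced after it.
Everything else can be placed before the follow-up in some valid order, so the follow-up can sit as late as position 7 − 5 = 2.

2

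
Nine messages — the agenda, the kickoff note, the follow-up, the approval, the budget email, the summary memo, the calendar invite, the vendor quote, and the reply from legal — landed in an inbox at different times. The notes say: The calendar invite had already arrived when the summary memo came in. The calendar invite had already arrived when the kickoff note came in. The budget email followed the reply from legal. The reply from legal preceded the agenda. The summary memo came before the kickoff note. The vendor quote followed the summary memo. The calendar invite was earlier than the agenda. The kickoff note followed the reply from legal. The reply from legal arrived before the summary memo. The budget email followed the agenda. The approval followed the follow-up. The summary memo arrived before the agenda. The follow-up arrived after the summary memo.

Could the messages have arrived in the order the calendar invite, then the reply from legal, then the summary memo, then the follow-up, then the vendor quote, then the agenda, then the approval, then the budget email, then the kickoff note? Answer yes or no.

Check each stated constraint against the proposed order — e.g. the reply from legal is ahead of the kickoff note; the calendar invite is ahead of the kickoff note. Every pair is in the required order; nothing is violated.

yes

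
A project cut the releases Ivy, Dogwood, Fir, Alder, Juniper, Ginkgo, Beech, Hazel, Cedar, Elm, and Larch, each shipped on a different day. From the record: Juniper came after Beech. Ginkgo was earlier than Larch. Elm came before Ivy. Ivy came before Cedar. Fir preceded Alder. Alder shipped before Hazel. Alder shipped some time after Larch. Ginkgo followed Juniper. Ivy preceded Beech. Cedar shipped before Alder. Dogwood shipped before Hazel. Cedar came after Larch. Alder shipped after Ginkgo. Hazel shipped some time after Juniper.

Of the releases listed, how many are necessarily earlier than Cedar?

Directly stated before Cedar: Ivy and Larch.
Beech reaches Cedar via Beech → Juniper → Ginkgo → Larch → Cedar.
Elm reaches Cedar via Elm → Ivy → Cedar.
Ginkgo reaches Cedar via Ginkgo → Larch → Cedar.
Likewise Juniper reaches Cedar by chaining the stated constraints.
No chain forces Hazel (or any of the others) ahead of Cedar.
That's Beech, Elm, Ginkgo, Ivy, Juniper, and Larch — 6 in all.

6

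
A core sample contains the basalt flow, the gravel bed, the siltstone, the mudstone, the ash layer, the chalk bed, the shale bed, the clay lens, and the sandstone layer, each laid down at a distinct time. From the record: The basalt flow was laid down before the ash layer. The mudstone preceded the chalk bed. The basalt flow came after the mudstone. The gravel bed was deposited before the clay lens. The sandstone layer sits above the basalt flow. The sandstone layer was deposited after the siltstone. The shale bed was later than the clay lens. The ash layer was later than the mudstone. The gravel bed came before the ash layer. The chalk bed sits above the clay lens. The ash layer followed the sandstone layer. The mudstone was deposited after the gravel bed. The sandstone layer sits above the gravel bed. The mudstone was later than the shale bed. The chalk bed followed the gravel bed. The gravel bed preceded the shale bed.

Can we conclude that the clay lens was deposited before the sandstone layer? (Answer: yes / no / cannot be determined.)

yes

Chain the constraints: the clay lens → the shale bed → the mudstone → the basalt flow → the sandstone layer. Each link is directly stated, so the clay lens comes before the sandstone layer.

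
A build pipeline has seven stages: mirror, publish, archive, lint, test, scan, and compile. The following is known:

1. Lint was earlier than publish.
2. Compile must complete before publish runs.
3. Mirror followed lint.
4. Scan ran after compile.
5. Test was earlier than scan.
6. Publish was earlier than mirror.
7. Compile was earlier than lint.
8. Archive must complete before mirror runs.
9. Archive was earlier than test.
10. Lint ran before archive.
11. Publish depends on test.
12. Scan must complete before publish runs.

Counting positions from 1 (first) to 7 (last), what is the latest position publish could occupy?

Publish must come before mirror — 1 stage forced after it.
Everything else can be placed before publish in some valid order, so publish can sit as late as position 7 − 1 = 6.

6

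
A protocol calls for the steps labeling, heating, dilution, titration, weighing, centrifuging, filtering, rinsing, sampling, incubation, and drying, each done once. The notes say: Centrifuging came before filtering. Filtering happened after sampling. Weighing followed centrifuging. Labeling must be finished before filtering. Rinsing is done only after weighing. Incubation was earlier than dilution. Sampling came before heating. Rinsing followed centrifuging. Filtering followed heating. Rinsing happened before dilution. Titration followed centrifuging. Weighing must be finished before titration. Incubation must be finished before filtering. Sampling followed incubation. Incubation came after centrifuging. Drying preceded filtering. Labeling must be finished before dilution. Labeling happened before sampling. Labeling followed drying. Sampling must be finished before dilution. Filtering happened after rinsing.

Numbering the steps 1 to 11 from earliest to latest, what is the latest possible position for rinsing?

Rinsing must come before dilution and filtering — 2 steps forced after it.
Everything else can be placed before rinsing in some valid order, so rinsing can sit as late as position 11 − 2 = 9.

9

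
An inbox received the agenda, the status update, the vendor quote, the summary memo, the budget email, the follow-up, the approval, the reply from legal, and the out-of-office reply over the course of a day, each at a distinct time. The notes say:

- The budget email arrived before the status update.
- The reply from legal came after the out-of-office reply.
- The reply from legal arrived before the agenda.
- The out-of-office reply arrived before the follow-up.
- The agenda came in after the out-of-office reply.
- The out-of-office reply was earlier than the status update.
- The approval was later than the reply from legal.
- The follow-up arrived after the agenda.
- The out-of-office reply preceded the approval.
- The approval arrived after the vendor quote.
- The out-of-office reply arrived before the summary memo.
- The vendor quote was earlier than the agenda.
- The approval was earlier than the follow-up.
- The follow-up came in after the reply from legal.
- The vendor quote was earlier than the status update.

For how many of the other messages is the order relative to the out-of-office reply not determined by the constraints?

2

Forced after the out-of-office reply: the agenda, the approval, the follow-up, the reply from legal, the status update, and the summary memo.
That leaves the budget email and the vendor quote with no forced order relative to the out-of-office reply — 2.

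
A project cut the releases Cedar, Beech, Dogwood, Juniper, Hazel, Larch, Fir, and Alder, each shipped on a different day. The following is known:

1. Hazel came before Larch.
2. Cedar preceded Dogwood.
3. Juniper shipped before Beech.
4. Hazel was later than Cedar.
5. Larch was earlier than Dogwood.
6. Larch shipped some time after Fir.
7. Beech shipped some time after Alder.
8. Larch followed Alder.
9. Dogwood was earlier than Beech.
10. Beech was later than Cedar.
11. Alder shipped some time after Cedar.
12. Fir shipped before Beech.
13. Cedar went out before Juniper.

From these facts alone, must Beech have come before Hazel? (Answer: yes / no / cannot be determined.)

no

Tracing the constraints gives Hazel → Larch → Dogwood → Beech, so Hazel must come before Beech.
That means Beech cannot be before Hazel.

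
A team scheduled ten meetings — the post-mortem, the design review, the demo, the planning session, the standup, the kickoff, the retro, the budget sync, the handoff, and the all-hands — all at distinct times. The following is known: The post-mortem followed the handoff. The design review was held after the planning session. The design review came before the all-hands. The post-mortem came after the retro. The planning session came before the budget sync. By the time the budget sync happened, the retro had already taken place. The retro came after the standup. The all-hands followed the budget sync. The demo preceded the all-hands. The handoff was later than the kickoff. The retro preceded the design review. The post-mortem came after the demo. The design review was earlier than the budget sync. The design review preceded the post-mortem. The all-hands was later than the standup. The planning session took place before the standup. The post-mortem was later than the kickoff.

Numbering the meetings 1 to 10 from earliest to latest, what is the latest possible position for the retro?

The retro must come before the all-hands, the budget sync, the design review, and the post-mortem — 4 meetings forced after it.
Everything else can be placed before the retro in some valid order, so the retro can sit as late as position 10 − 4 = 6.

6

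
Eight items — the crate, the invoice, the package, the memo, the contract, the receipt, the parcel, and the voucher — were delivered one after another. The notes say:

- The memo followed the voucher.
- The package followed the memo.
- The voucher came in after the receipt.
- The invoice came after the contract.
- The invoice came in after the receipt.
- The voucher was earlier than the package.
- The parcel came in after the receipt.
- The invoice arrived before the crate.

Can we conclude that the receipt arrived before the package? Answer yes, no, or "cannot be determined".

yes

Chain the constraints: the receipt → the voucher → the package. Each link is directly stated, so the receipt comes before the package.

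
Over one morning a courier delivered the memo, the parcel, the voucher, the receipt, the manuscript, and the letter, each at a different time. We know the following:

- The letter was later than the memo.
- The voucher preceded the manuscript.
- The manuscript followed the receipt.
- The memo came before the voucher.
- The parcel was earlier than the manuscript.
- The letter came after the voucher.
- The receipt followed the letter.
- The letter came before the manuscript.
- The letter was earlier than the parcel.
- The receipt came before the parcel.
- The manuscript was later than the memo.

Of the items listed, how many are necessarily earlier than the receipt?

Directly stated before the receipt: the letter.
The memo reaches the receipt via the memo → the letter → the receipt.
The voucher reaches the receipt via the voucher → the letter → the receipt.
No chain forces the parcel (or any of the others) ahead of the receipt.
That's the letter, the memo, and the voucher — 3 in all.

3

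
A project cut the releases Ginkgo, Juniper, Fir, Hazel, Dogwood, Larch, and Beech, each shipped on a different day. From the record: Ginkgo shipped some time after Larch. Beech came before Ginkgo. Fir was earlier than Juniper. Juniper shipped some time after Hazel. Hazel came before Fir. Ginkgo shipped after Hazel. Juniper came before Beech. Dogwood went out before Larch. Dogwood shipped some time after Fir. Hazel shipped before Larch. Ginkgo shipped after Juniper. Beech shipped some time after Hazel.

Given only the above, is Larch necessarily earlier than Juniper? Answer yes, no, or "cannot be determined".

cannot be determined

No chain of stated constraints runs from Larch to Juniper, and none runs from Juniper to Larch either.
So the relative order of Larch and Juniper is not fixed by the given facts.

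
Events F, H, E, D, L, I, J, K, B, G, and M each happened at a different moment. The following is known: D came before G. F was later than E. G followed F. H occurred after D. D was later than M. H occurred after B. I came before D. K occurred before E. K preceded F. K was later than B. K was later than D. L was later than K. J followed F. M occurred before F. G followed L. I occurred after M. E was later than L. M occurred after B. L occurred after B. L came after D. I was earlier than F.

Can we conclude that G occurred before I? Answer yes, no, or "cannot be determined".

no

Tracing the constraints gives I → D → G, so I must come before G.
That means G cannot be before I.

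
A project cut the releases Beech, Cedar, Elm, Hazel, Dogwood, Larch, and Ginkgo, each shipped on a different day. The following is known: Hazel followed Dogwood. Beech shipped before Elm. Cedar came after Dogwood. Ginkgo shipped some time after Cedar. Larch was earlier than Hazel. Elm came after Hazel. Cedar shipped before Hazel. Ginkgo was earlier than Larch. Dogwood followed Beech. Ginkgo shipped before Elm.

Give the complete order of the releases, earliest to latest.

The constraints fix every adjacent pair, so only one ordering works:
Beech → Dogwood → Cedar → Ginkgo → Larch → Hazel → Elm.

Beech, Dogwood, Cedar, Ginkgo, Larch, Hazel, Elm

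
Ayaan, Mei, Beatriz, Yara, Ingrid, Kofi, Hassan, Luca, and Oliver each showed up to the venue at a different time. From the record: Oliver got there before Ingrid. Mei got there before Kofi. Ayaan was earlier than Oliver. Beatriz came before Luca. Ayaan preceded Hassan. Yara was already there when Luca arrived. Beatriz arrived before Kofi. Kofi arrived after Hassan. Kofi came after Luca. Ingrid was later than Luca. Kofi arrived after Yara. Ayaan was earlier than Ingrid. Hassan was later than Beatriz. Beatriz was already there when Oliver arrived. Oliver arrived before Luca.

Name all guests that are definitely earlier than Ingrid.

Ayaan, Beatriz, Luca, Oliver, Yara

Directly stated before Ingrid: Ayaan, Luca, and Oliver.
Beatriz reaches Ingrid via Beatriz → Oliver → Ingrid.
Yara reaches Ingrid via Yara → Luca → Ingrid.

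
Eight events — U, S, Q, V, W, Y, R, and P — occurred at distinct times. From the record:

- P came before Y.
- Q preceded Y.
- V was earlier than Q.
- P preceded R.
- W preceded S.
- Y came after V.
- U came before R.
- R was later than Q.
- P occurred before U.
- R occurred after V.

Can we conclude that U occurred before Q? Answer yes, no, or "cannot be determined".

cannot be determined

No chain of stated constraints runs from U to Q, and none runs from Q to U either.
So the relative order of U and Q is not fixed by the given facts.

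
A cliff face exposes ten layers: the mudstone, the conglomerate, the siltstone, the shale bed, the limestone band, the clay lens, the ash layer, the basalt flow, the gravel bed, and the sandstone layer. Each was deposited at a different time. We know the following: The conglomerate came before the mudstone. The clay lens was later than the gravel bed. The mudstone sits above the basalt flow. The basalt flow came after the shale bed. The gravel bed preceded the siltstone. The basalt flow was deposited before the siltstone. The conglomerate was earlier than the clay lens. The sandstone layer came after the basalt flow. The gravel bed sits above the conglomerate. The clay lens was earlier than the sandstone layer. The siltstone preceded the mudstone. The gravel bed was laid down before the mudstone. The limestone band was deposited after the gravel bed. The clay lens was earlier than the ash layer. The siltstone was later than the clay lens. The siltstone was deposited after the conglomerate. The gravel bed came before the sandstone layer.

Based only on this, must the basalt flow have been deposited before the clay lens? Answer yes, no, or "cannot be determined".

No chain of stated constraints runs from the basalt flow to the clay lens, and none runs from the clay lens to the basalt flow either.
So the relative order of the basalt flow and the clay lens is not fixed by the given facts.

cannot be determined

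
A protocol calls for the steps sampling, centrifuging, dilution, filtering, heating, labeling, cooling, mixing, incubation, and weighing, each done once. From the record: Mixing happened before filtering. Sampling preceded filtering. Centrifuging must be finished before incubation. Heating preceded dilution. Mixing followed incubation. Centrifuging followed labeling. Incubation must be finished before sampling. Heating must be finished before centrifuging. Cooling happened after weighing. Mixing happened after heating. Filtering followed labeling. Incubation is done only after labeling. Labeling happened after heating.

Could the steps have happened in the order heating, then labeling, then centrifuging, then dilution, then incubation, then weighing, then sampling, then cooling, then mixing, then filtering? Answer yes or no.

Check each stated constraint against the proposed order — e.g. heating is ahead of mixing; labeling is ahead of filtering. Every pair is in the required order; nothing is violated.

yes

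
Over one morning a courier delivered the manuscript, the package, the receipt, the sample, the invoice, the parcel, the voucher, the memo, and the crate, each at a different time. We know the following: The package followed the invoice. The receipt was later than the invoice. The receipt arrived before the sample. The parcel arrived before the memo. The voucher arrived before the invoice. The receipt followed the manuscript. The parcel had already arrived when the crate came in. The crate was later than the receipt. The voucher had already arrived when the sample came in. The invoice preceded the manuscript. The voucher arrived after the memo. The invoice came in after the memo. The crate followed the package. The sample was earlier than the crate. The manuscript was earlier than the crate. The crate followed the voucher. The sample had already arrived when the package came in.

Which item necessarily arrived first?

the parcel

The parcel has a chain of constraints placing it before every other item, so the parcel must be first.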